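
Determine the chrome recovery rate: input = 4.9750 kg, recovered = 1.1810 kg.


Formula: Recovery = recovered / input * 100
Substituting: Recovery = 1.1810 / 4.9750 * 100
Result: 23.7387 %


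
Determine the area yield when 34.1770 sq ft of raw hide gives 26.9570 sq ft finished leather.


Formula: Yield = finished / raw * 100
Substituting: Yield = 26.9570 / 34.1770 * 100
Result: 78.8747 %


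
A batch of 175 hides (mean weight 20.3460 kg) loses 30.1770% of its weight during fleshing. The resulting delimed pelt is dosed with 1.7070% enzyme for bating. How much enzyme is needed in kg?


Total_raw = N * avg_wt = 175 * 20.3460 = 3560.5500 kg
Substrate = Total_raw * (1 - loss/100) = 3560.5500 * (1 - 30.1770/100) = 2486.0828 kg
Enzyme = Substrate * pct / 100 = 2486.0828 * 1.7070 / 100 = 42.4374 kg


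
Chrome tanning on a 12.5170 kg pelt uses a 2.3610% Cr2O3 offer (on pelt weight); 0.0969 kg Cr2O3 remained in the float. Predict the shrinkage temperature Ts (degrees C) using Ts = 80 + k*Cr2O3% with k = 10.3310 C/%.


Offered = pelt * offer_pct / 100 = 12.5170 * 2.3610 / 100 = 0.2955 kg
Uptake = offered - residual = 0.2955 - 0.0969 = 0.1986 kg
Cr2O3% on pelt = uptake / pelt * 100 = 0.1986 / 12.5170 * 100 = 1.5869 %
Ts = 80 + k * Cr2O3% = 80 + 10.3310 * 1.5869 = 96.3938 C


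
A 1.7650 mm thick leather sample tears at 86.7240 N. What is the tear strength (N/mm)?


Formula: Tear strength = force / thickness
Substituting: Tear strength = 86.7240 / 1.7650
Result: 49.1354 N/mm


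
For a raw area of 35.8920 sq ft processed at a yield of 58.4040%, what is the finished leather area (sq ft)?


Formula: finished = raw * yield / 100
Substituting: finished = 35.8920 * 58.4040 / 100
Result: 20.9624 sq ft


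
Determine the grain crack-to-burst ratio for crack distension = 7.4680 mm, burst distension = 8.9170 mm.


Formula: Ratio = crack / burst
Substituting: Ratio = 7.4680 / 8.9170
Result: 0.8375


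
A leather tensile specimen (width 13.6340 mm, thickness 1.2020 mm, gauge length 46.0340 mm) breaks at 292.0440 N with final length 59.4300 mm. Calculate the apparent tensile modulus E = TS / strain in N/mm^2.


TS = F / (w * t) = 292.0440 / (13.6340 * 1.2020) = 17.8205 N/mm^2
strain = (Lf - L0) / L0 = (59.4300 - 46.0340) / 46.0340 = 0.2910
E = TS / strain = 17.8205 / 0.2910 = 61.2384 N/mm^2


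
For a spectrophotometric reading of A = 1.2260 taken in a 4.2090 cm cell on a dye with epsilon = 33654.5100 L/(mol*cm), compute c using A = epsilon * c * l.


Formula: c = A / (epsilon * l)
Substituting: c = 1.2260 / (33654.5100 * 4.2090)
Result: 8.6550e-06 mol/L


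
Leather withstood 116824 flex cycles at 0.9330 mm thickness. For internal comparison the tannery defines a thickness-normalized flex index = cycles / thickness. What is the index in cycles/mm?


Formula: Index = cycles / thickness
Substituting: Index = 116824 / 0.9330
Result: 125213.2905 cycles/mm


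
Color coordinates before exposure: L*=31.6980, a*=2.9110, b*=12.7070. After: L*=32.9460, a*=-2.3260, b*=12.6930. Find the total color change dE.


dL = 1.2480, da = -5.2370, db = -0.014
dE = sqrt(1.2480^2 + (-5.2370)^2 + (-0.014)^2) = 5.3837


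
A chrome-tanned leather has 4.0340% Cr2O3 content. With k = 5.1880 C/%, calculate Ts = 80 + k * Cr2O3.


Formula: Ts = 80 + k * Cr2O3
Substituting: Ts = 80 + 5.1880 * 4.0340
Result: 100.9284 C


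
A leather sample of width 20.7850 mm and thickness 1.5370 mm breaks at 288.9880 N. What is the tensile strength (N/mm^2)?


Formula: TS = force / (width * thickness)
Substituting: TS = 288.9880 / (20.7850 * 1.5370)
Result: 9.0460 N/mm^2


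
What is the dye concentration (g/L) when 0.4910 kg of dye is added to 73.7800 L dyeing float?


Formula: Conc = dye_mass(kg) / volume(L) * 1000
Substituting: Conc = 0.4910 / 73.7800 * 1000
Result: 6.6549 g/L


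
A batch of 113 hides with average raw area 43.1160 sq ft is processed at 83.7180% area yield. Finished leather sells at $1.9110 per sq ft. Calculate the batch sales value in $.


Raw_total = N * avg_area = 113 * 43.1160 = 4872.1080 sq ft
Finished = Raw_total * yield / 100 = 4872.1080 * 83.7180 / 100 = 4078.8314 sq ft
Value = Finished * price = 4078.8314 * 1.9110 = 7794.6468 $


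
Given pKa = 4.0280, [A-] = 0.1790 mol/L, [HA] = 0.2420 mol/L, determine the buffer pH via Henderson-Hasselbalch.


ratio = [A-] / [HA] = 0.1790 / 0.2420 = 0.7397
log10(ratio) = -0.1310
pH = pKa + log10(ratio) = 4.0280 - 0.1310 = 3.8970


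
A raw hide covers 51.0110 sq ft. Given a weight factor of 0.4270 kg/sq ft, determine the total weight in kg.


Formula: Weight = area * weight_per_sqft
Substituting: Weight = 51.0110 * 0.4270
Result: 21.7817 kg


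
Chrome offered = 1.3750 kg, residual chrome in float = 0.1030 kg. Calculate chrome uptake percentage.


Formula: Uptake = (offered - residual) / offered * 100
Substituting: Uptake = (1.3750 - 0.1030) / 1.3750 * 100
Result: 92.5091 %


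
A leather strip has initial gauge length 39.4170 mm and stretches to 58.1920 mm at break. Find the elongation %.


Formula: Elongation = (Lf - L0) / L0 * 100
Substituting: Elongation = (58.1920 - 39.4170) / 39.4170 * 100
Result: 47.6317 %


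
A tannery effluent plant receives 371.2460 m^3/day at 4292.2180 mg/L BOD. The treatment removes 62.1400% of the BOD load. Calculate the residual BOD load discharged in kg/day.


Load_in = volume * conc / 1000 = 371.2460 * 4292.2180 / 1000 = 1593.4688 kg/day
Removed = Load_in * eff / 100 = 1593.4688 * 62.1400 / 100 = 990.1815 kg/day
Load_out = Load_in - Removed = 1593.4688 - 990.1815 = 603.2873 kg/day


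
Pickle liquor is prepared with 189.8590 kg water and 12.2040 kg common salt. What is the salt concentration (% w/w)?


Formula: Conc = salt / (water + salt) * 100
Substituting: Conc = 12.2040 / (189.8590 + 12.2040) * 100
Result: 6.0397 %


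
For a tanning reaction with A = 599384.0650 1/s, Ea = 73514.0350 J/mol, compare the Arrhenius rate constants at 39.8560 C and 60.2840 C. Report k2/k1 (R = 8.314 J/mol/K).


T1 = 39.8560 + 273.15 = 313.0060 K; T2 = 60.2840 + 273.15 = 333.4340 K
k1 = A * exp(-Ea/(R*T1)) = 599384.0650 * exp(-73514.0350/(8.314*313.0060)) = 3.2299e-07 1/s
k2 = A * exp(-Ea/(R*T2)) = 599384.0650 * exp(-73514.0350/(8.314*333.4340)) = 1.8232e-06 1/s
k2/k1 = 1.8232e-06 / 3.2299e-07 = 5.6446


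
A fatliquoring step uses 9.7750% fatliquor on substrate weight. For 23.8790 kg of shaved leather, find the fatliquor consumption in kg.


Formula: Fat = substrate * pct / 100
Substituting: Fat = 23.8790 * 9.7750 / 100
Result: 2.3342 kg


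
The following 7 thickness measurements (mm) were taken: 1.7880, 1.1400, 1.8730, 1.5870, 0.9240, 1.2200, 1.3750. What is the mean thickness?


Formula: Average = sum / n
Substituting: Average = 9.9070 / 7
Result: 1.4153 mm


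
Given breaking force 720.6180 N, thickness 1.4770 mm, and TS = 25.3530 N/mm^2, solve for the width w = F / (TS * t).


Formula: w = F / (TS * t)
Substituting: w = 720.6180 / (25.3530 * 1.4770)
Result: 19.2440 mm


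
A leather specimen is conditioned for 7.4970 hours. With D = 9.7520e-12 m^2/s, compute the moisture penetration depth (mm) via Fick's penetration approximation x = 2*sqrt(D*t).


t = 7.4970 hr * 3600 = 26989.2000 s
D * t = 9.7520e-12 * 26989.2000 = 2.6320e-07
x = 2 * sqrt(D*t) = 2 * sqrt(2.6320e-07) = 0.00102606 m = 1.0261 mm


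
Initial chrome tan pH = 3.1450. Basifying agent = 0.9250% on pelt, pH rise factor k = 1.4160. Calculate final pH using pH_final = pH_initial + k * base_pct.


Formula: pH_final = pH_initial + k * base_pct
Substituting: pH_final = 3.1450 + 1.4160 * 0.9250
Result: 4.4548


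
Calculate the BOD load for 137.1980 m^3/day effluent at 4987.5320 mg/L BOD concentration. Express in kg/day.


Formula: BOD_load = volume * conc / 1000
Substituting: BOD_load = 137.1980 * 4987.5320 / 1000
Result: 684.2794 kg/day


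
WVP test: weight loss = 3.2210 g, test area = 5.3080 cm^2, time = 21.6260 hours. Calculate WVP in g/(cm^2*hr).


Formula: WVP = loss / (area * time)
Substituting: WVP = 3.2210 / (5.3080 * 21.6260)
Result: 0.0280597 g/(cm^2*hr)


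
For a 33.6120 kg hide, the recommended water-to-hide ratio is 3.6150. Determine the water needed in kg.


Formula: Water = hide_weight * ratio
Substituting: Water = 33.6120 * 3.6150
Result: 121.5074 kg


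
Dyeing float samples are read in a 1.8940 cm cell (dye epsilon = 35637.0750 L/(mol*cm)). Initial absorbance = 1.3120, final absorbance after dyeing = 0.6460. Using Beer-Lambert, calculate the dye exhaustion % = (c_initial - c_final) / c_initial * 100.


c_initial = A_i / (epsilon * l) = 1.3120 / (35637.0750 * 1.8940) = 1.9438e-05 mol/L
c_final = A_f / (epsilon * l) = 0.6460 / (35637.0750 * 1.8940) = 9.5708e-06 mol/L
Exhaustion = (c_initial - c_final) / c_initial * 100 = (1.9438e-05 - 9.5708e-06) / 1.9438e-05 * 100 = 50.7622 %


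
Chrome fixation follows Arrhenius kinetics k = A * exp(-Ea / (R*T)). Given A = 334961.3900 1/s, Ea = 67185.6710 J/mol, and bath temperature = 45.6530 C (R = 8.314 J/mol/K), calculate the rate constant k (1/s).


T_K = T_C + 273.15 = 45.6530 + 273.15 = 318.8030 K
exponent = -Ea / (R * T_K) = -67185.6710 / (8.314 * 318.8030) = -25.3480
k = A * exp(exponent) = 334961.3900 * exp(-25.3480) = 3.2846e-06 1/s


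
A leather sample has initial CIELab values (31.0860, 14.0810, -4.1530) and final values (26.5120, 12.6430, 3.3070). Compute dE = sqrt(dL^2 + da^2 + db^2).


dL = -4.5740, da = -1.4380, db = 7.4600
dE = sqrt((-4.5740)^2 + (-1.4380)^2 + 7.4600^2) = 8.8680


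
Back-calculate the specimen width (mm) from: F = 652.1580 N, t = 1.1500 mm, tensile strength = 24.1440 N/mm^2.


Formula: w = F / (TS * t)
Substituting: w = 652.1580 / (24.1440 * 1.1500)
Result: 23.4880 mm


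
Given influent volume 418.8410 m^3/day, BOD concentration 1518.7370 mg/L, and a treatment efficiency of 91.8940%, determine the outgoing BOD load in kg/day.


Load_in = volume * conc / 1000 = 418.8410 * 1518.7370 / 1000 = 636.1093 kg/day
Removed = Load_in * eff / 100 = 636.1093 * 91.8940 / 100 = 584.5463 kg/day
Load_out = Load_in - Removed = 636.1093 - 584.5463 = 51.5630 kg/day


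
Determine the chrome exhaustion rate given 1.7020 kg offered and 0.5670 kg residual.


Formula: Uptake = (offered - residual) / offered * 100
Substituting: Uptake = (1.7020 - 0.5670) / 1.7020 * 100
Result: 66.6863 %


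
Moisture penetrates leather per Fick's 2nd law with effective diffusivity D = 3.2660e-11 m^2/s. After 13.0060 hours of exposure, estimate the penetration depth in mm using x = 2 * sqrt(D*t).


t = 13.0060 hr * 3600 = 46821.6000 s
D * t = 3.2660e-11 * 46821.6000 = 1.5292e-06
x = 2 * sqrt(D*t) = 2 * sqrt(1.5292e-06) = 0.00247321 m = 2.4732 mm


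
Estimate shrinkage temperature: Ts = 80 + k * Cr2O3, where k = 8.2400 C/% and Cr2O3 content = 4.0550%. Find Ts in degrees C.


Formula: Ts = 80 + k * Cr2O3
Substituting: Ts = 80 + 8.2400 * 4.0550
Result: 113.4132 C


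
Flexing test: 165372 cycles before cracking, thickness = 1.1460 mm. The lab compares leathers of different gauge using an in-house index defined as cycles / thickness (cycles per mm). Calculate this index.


Formula: Index = cycles / thickness
Substituting: Index = 165372 / 1.1460
Result: 144303.6649 cycles/mm


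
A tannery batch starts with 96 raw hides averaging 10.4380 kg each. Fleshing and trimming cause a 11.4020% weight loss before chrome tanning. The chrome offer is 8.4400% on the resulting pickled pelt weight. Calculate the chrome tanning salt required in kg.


Total_raw = N * avg_wt = 96 * 10.4380 = 1002.0480 kg
Substrate = Total_raw * (1 - loss/100) = 1002.0480 * (1 - 11.4020/100) = 887.7945 kg
Chrome = Substrate * pct / 100 = 887.7945 * 8.4400 / 100 = 74.9299 kg


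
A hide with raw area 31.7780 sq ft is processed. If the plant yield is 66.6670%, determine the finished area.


Formula: finished = raw * yield / 100
Substituting: finished = 31.7780 * 66.6670 / 100
Result: 21.1854 sq ft


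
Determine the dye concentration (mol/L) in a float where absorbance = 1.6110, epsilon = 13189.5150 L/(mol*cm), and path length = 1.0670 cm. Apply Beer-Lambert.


Formula: c = A / (epsilon * l)
Substituting: c = 1.6110 / (13189.5150 * 1.0670)
Result: 1.1447e-04 mol/L


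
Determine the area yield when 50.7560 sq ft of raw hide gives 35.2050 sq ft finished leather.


Formula: Yield = finished / raw * 100
Substituting: Yield = 35.2050 / 50.7560 * 100
Result: 69.3613 %


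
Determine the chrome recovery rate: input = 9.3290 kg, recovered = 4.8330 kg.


Formula: Recovery = recovered / input * 100
Substituting: Recovery = 4.8330 / 9.3290 * 100
Result: 51.8062 %


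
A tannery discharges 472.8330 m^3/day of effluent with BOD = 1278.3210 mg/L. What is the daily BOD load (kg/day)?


Formula: BOD_load = volume * conc / 1000
Substituting: BOD_load = 472.8330 * 1278.3210 / 1000
Result: 604.4324 kg/day


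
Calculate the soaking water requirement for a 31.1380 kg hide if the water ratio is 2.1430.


Formula: Water = hide_weight * ratio
Substituting: Water = 31.1380 * 2.1430
Result: 66.7287 kg


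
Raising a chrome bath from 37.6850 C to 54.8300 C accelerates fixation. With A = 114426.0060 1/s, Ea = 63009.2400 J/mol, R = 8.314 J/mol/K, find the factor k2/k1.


T1 = 37.6850 + 273.15 = 310.8350 K; T2 = 54.8300 + 273.15 = 327.9800 K
k1 = A * exp(-Ea/(R*T1)) = 114426.0060 * exp(-63009.2400/(8.314*310.8350)) = 2.9490e-06 1/s
k2 = A * exp(-Ea/(R*T2)) = 114426.0060 * exp(-63009.2400/(8.314*327.9800)) = 1.0549e-05 1/s
k2/k1 = 1.0549e-05 / 2.9490e-06 = 3.5771


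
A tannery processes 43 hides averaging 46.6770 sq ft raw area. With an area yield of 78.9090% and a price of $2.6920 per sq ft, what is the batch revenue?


Raw_total = N * avg_area = 43 * 46.6770 = 2007.1110 sq ft
Finished = Raw_total * yield / 100 = 2007.1110 * 78.9090 / 100 = 1583.7912 sq ft
Value = Finished * price = 1583.7912 * 2.6920 = 4263.5660 $


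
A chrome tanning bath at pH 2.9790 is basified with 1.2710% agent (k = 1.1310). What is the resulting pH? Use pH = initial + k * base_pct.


Formula: pH_final = pH_initial + k * base_pct
Substituting: pH_final = 2.9790 + 1.1310 * 1.2710
Result: 4.4165


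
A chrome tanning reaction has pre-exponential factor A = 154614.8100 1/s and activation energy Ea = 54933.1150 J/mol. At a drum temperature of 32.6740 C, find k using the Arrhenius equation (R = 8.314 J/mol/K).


T_K = T_C + 273.15 = 32.6740 + 273.15 = 305.8240 K
exponent = -Ea / (R * T_K) = -54933.1150 / (8.314 * 305.8240) = -21.6049
k = A * exp(exponent) = 154614.8100 * exp(-21.6049) = 6.4026e-05 1/s


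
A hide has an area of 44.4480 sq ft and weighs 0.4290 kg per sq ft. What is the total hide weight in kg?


Formula: Weight = area * weight_per_sqft
Substituting: Weight = 44.4480 * 0.4290
Result: 19.0682 kg


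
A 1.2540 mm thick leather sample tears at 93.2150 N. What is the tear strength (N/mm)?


Formula: Tear strength = force / thickness
Substituting: Tear strength = 93.2150 / 1.2540
Result: 74.3341 N/mm


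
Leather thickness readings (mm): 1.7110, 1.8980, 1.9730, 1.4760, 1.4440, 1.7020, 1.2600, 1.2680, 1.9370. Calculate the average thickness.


Formula: Average = sum / n
Substituting: Average = 14.6690 / 9
Result: 1.6299 mm


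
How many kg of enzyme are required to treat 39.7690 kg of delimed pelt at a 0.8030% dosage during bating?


Formula: Enzyme = substrate * pct / 100
Substituting: Enzyme = 39.7690 * 0.8030 / 100
Result: 0.3193 kg


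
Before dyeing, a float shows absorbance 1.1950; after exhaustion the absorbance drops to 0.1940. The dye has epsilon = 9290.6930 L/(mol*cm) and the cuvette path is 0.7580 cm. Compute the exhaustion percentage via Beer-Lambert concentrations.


c_initial = A_i / (epsilon * l) = 1.1950 / (9290.6930 * 0.7580) = 1.6969e-04 mol/L
c_final = A_f / (epsilon * l) = 0.1940 / (9290.6930 * 0.7580) = 2.7548e-05 mol/L
Exhaustion = (c_initial - c_final) / c_initial * 100 = (1.6969e-04 - 2.7548e-05) / 1.6969e-04 * 100 = 83.7657 %


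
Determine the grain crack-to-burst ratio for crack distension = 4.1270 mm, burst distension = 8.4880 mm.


Formula: Ratio = crack / burst
Substituting: Ratio = 4.1270 / 8.4880
Result: 0.4862


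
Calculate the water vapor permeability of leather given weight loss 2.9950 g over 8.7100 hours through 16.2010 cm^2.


Formula: WVP = loss / (area * time)
Substituting: WVP = 2.9950 / (16.2010 * 8.7100)
Result: 0.0212245 g/(cm^2*hr)


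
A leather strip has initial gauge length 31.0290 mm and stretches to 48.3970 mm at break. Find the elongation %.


Formula: Elongation = (Lf - L0) / L0 * 100
Substituting: Elongation = (48.3970 - 31.0290) / 31.0290 * 100
Result: 55.9734 %


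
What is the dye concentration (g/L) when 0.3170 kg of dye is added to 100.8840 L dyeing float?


Formula: Conc = dye_mass(kg) / volume(L) * 1000
Substituting: Conc = 0.3170 / 100.8840 * 1000
Result: 3.1422 g/L


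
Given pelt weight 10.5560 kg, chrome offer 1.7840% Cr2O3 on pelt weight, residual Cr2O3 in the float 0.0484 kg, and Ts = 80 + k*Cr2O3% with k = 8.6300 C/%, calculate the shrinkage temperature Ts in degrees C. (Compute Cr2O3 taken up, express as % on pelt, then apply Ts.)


Offered = pelt * offer_pct / 100 = 10.5560 * 1.7840 / 100 = 0.1883 kg
Uptake = offered - residual = 0.1883 - 0.0484 = 0.1399 kg
Cr2O3% on pelt = uptake / pelt * 100 = 0.1399 / 10.5560 * 100 = 1.3255 %
Ts = 80 + k * Cr2O3% = 80 + 8.6300 * 1.3255 = 91.4390 C


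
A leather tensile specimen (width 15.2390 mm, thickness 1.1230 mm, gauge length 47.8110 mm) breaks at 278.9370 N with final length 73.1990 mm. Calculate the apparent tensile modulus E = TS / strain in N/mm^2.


TS = F / (w * t) = 278.9370 / (15.2390 * 1.1230) = 16.2993 N/mm^2
strain = (Lf - L0) / L0 = (73.1990 - 47.8110) / 47.8110 = 0.5310
E = TS / strain = 16.2993 / 0.5310 = 30.6951 N/mm^2


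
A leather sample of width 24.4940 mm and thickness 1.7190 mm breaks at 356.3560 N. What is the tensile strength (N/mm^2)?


Formula: TS = force / (width * thickness)
Substituting: TS = 356.3560 / (24.4940 * 1.7190)
Result: 8.4635 N/mm^2


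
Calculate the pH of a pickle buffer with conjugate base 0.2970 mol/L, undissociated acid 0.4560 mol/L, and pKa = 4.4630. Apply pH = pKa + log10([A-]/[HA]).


ratio = [A-] / [HA] = 0.2970 / 0.4560 = 0.6513
log10(ratio) = -0.1862
pH = pKa + log10(ratio) = 4.4630 - 0.1862 = 4.2768


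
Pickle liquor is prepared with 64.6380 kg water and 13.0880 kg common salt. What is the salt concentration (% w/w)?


Formula: Conc = salt / (water + salt) * 100
Substituting: Conc = 13.0880 / (64.6380 + 13.0880) * 100
Result: 16.8386 %


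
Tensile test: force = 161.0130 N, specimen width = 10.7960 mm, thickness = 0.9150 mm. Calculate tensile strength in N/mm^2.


Formula: TS = force / (width * thickness)
Substituting: TS = 161.0130 / (10.7960 * 0.9150)
Result: 16.2996 N/mm^2


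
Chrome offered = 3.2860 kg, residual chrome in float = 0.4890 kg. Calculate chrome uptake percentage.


Formula: Uptake = (offered - residual) / offered * 100
Substituting: Uptake = (3.2860 - 0.4890) / 3.2860 * 100
Result: 85.1187 %


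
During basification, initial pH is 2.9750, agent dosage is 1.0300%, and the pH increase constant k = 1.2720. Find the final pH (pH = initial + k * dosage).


Formula: pH_final = pH_initial + k * base_pct
Substituting: pH_final = 2.9750 + 1.2720 * 1.0300
Result: 4.2852


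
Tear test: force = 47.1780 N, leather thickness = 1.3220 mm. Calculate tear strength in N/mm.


Formula: Tear strength = force / thickness
Substituting: Tear strength = 47.1780 / 1.3220
Result: 35.6868 N/mm


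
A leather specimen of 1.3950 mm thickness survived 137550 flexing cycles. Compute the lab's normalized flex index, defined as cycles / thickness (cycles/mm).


Formula: Index = cycles / thickness
Substituting: Index = 137550 / 1.3950
Result: 98602.1505 cycles/mm


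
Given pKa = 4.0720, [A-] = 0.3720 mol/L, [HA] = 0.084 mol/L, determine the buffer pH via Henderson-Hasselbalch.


ratio = [A-] / [HA] = 0.3720 / 0.084 = 4.4286
log10(ratio) = 0.6463
pH = pKa + log10(ratio) = 4.0720 + 0.6463 = 4.7183


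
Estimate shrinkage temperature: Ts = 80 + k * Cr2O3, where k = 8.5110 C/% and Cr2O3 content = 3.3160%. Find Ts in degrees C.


Formula: Ts = 80 + k * Cr2O3
Substituting: Ts = 80 + 8.5110 * 3.3160
Result: 108.2225 C


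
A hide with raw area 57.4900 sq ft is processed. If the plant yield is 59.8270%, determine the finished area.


Formula: finished = raw * yield / 100
Substituting: finished = 57.4900 * 59.8270 / 100
Result: 34.3945 sq ft


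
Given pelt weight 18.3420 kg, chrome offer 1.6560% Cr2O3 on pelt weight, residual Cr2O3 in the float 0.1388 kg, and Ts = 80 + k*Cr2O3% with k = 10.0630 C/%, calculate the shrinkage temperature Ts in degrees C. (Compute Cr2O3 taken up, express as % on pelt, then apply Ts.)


Offered = pelt * offer_pct / 100 = 18.3420 * 1.6560 / 100 = 0.3037 kg
Uptake = offered - residual = 0.3037 - 0.1388 = 0.1649 kg
Cr2O3% on pelt = uptake / pelt * 100 = 0.1649 / 18.3420 * 100 = 0.8993 %
Ts = 80 + k * Cr2O3% = 80 + 10.0630 * 0.8993 = 89.0493 C


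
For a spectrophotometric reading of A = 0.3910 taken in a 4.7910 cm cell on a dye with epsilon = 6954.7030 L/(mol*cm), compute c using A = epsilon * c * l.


Formula: c = A / (epsilon * l)
Substituting: c = 0.3910 / (6954.7030 * 4.7910)
Result: 1.1735e-05 mol/L


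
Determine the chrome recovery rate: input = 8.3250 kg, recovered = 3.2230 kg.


Formula: Recovery = recovered / input * 100
Substituting: Recovery = 3.2230 / 8.3250 * 100
Result: 38.7147 %


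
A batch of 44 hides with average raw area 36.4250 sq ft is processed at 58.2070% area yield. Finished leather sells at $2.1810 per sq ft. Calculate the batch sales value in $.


Raw_total = N * avg_area = 44 * 36.4250 = 1602.7000 sq ft
Finished = Raw_total * yield / 100 = 1602.7000 * 58.2070 / 100 = 932.8836 sq ft
Value = Finished * price = 932.8836 * 2.1810 = 2034.6191 $


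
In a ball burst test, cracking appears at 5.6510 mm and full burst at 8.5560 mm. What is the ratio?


Formula: Ratio = crack / burst
Substituting: Ratio = 5.6510 / 8.5560
Result: 0.6605


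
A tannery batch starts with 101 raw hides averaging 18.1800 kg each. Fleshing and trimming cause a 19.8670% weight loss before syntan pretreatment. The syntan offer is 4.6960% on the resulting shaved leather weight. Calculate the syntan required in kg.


Total_raw = N * avg_wt = 101 * 18.1800 = 1836.1800 kg
Substrate = Total_raw * (1 - loss/100) = 1836.1800 * (1 - 19.8670/100) = 1471.3861 kg
Syntan = Substrate * pct / 100 = 1471.3861 * 4.6960 / 100 = 69.0963 kg


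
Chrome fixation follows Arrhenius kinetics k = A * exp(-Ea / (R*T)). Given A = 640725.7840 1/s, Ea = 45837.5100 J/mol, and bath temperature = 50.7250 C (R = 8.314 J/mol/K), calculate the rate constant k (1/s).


T_K = T_C + 273.15 = 50.7250 + 273.15 = 323.8750 K
exponent = -Ea / (R * T_K) = -45837.5100 / (8.314 * 323.8750) = -17.0229
k = A * exp(exponent) = 640725.7840 * exp(-17.0229) = 0.0259251 1/s


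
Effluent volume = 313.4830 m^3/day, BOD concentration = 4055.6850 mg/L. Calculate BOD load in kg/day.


Formula: BOD_load = volume * conc / 1000
Substituting: BOD_load = 313.4830 * 4055.6850 / 1000
Result: 1271.3883 kg/day


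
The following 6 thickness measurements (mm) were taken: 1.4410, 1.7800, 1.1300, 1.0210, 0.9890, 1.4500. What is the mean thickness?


Formula: Average = sum / n
Substituting: Average = 7.8110 / 6
Result: 1.3018 mm


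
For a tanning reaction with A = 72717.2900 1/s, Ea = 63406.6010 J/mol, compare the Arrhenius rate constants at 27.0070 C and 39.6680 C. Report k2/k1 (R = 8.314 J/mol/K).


T1 = 27.0070 + 273.15 = 300.1570 K; T2 = 39.6680 + 273.15 = 312.8180 K
k1 = A * exp(-Ea/(R*T1)) = 72717.2900 * exp(-63406.6010/(8.314*300.1570)) = 6.7134e-07 1/s
k2 = A * exp(-Ea/(R*T2)) = 72717.2900 * exp(-63406.6010/(8.314*312.8180)) = 1.8774e-06 1/s
k2/k1 = 1.8774e-06 / 6.7134e-07 = 2.7965


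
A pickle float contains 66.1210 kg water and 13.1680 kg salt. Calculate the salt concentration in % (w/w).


Formula: Conc = salt / (water + salt) * 100
Substituting: Conc = 13.1680 / (66.1210 + 13.1680) * 100
Result: 16.6076 %


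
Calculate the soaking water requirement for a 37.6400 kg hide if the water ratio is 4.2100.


Formula: Water = hide_weight * ratio
Substituting: Water = 37.6400 * 4.2100
Result: 158.4644 kg


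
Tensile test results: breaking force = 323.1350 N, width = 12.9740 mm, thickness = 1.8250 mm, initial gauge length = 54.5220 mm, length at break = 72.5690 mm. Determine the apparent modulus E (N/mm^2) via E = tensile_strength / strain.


TS = F / (w * t) = 323.1350 / (12.9740 * 1.8250) = 13.6473 N/mm^2
strain = (Lf - L0) / L0 = (72.5690 - 54.5220) / 54.5220 = 0.3310
E = TS / strain = 13.6473 / 0.3310 = 41.2301 N/mm^2


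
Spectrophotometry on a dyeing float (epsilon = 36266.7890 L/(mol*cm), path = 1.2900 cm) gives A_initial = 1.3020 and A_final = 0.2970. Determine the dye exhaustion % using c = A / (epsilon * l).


c_initial = A_i / (epsilon * l) = 1.3020 / (36266.7890 * 1.2900) = 2.7830e-05 mol/L
c_final = A_f / (epsilon * l) = 0.2970 / (36266.7890 * 1.2900) = 6.3483e-06 mol/L
Exhaustion = (c_initial - c_final) / c_initial * 100 = (2.7830e-05 - 6.3483e-06) / 2.7830e-05 * 100 = 77.1889 %


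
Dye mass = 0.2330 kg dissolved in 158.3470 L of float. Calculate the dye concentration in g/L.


Formula: Conc = dye_mass(kg) / volume(L) * 1000
Substituting: Conc = 0.2330 / 158.3470 * 1000
Result: 1.4715 g/L


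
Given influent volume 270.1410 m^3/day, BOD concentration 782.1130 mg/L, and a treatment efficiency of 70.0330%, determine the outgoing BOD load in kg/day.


Load_in = volume * conc / 1000 = 270.1410 * 782.1130 / 1000 = 211.2808 kg/day
Removed = Load_in * eff / 100 = 211.2808 * 70.0330 / 100 = 147.9663 kg/day
Load_out = Load_in - Removed = 211.2808 - 147.9663 = 63.3145 kg/day


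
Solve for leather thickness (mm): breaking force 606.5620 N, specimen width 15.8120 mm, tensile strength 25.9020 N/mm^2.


Formula: t = F / (TS * w)
Substituting: t = 606.5620 / (25.9020 * 15.8120)
Result: 1.4810 mm


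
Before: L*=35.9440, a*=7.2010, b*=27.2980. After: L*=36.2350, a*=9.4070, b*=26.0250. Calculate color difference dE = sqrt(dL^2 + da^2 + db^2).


dL = 0.2910, da = 2.2060, db = -1.2730
dE = sqrt(0.2910^2 + 2.2060^2 + (-1.2730)^2) = 2.5635


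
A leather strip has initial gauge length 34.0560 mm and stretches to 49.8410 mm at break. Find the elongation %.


Formula: Elongation = (Lf - L0) / L0 * 100
Substituting: Elongation = (49.8410 - 34.0560) / 34.0560 * 100
Result: 46.3501 %


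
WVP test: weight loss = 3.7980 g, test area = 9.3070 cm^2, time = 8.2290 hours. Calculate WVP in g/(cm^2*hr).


Formula: WVP = loss / (area * time)
Substituting: WVP = 3.7980 / (9.3070 * 8.2290)
Result: 0.0495905 g/(cm^2*hr)


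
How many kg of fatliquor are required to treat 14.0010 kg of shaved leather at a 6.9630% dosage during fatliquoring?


Formula: Fat = substrate * pct / 100
Substituting: Fat = 14.0010 * 6.9630 / 100
Result: 0.9749 kg


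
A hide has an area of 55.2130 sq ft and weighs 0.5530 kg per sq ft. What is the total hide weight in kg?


Formula: Weight = area * weight_per_sqft
Substituting: Weight = 55.2130 * 0.5530
Result: 30.5328 kg


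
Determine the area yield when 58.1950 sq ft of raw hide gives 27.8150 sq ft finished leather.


Formula: Yield = finished / raw * 100
Substituting: Yield = 27.8150 / 58.1950 * 100
Result: 47.7962 %


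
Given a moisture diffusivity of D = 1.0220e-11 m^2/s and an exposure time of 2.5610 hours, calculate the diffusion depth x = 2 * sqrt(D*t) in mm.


t = 2.5610 hr * 3600 = 9219.6000 s
D * t = 1.0220e-11 * 9219.6000 = 9.4224e-08
x = 2 * sqrt(D*t) = 2 * sqrt(9.4224e-08) = 6.1392e-04 m = 0.6139 mm


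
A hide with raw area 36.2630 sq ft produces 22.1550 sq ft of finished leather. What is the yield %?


Formula: Yield = finished / raw * 100
Substituting: Yield = 22.1550 / 36.2630 * 100
Result: 61.0953 %


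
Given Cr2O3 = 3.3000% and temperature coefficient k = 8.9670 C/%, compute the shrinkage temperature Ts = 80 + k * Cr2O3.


Formula: Ts = 80 + k * Cr2O3
Substituting: Ts = 80 + 8.9670 * 3.3000
Result: 109.5911 C


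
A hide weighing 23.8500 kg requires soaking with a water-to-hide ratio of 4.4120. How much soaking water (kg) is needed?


Formula: Water = hide_weight * ratio
Substituting: Water = 23.8500 * 4.4120
Result: 105.2262 kg


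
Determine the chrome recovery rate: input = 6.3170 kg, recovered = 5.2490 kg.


Formula: Recovery = recovered / input * 100
Substituting: Recovery = 5.2490 / 6.3170 * 100
Result: 83.0932 %


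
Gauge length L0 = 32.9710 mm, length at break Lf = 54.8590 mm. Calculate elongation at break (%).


Formula: Elongation = (Lf - L0) / L0 * 100
Substituting: Elongation = (54.8590 - 32.9710) / 32.9710 * 100
Result: 66.3856 %


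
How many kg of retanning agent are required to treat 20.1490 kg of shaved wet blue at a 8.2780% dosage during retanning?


Formula: Retan = substrate * pct / 100
Substituting: Retan = 20.1490 * 8.2780 / 100
Result: 1.6679 kg


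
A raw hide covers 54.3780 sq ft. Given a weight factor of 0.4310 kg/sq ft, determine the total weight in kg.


Formula: Weight = area * weight_per_sqft
Substituting: Weight = 54.3780 * 0.4310
Result: 23.4369 kg


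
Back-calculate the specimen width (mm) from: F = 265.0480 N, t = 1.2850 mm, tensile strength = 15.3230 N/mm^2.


Formula: w = F / (TS * t)
Substituting: w = 265.0480 / (15.3230 * 1.2850)
Result: 13.4610 mm


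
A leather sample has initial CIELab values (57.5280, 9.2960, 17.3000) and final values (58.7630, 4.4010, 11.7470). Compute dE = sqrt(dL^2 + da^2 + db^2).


dL = 1.2350, da = -4.8950, db = -5.5530
dE = sqrt(1.2350^2 + (-4.8950)^2 + (-5.5530)^2) = 7.5048


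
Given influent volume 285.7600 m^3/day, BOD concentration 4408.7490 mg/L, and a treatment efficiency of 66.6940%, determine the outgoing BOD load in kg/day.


Load_in = volume * conc / 1000 = 285.7600 * 4408.7490 / 1000 = 1259.8441 kg/day
Removed = Load_in * eff / 100 = 1259.8441 * 66.6940 / 100 = 840.2404 kg/day
Load_out = Load_in - Removed = 1259.8441 - 840.2404 = 419.6037 kg/day


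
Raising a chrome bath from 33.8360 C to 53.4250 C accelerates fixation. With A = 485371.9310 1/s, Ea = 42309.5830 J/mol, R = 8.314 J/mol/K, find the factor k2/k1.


T1 = 33.8360 + 273.15 = 306.9860 K; T2 = 53.4250 + 273.15 = 326.5750 K
k1 = A * exp(-Ea/(R*T1)) = 485371.9310 * exp(-42309.5830/(8.314*306.9860)) = 0.0306694 1/s
k2 = A * exp(-Ea/(R*T2)) = 485371.9310 * exp(-42309.5830/(8.314*326.5750)) = 0.0828984 1/s
k2/k1 = 0.0828984 / 0.0306694 = 2.7030


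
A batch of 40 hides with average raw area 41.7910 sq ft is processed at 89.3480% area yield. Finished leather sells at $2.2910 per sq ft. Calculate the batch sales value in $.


Raw_total = N * avg_area = 40 * 41.7910 = 1671.6400 sq ft
Finished = Raw_total * yield / 100 = 1671.6400 * 89.3480 / 100 = 1493.5769 sq ft
Value = Finished * price = 1493.5769 * 2.2910 = 3421.7847 $


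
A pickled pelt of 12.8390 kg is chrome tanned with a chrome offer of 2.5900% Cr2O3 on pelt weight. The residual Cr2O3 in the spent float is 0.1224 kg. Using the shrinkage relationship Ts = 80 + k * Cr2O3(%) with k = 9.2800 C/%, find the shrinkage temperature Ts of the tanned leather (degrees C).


Offered = pelt * offer_pct / 100 = 12.8390 * 2.5900 / 100 = 0.3325 kg
Uptake = offered - residual = 0.3325 - 0.1224 = 0.2101 kg
Cr2O3% on pelt = uptake / pelt * 100 = 0.2101 / 12.8390 * 100 = 1.6367 %
Ts = 80 + k * Cr2O3% = 80 + 9.2800 * 1.6367 = 95.1882 C


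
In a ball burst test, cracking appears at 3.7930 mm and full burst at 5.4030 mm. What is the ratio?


Formula: Ratio = crack / burst
Substituting: Ratio = 3.7930 / 5.4030
Result: 0.7020


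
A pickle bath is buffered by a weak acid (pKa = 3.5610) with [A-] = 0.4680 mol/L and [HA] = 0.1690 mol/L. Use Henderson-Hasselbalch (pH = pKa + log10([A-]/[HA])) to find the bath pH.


ratio = [A-] / [HA] = 0.4680 / 0.1690 = 2.7692
log10(ratio) = 0.4424
pH = pKa + log10(ratio) = 3.5610 + 0.4424 = 4.0034


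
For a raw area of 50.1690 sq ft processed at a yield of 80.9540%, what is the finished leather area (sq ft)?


Formula: finished = raw * yield / 100
Substituting: finished = 50.1690 * 80.9540 / 100
Result: 40.6138 sq ft


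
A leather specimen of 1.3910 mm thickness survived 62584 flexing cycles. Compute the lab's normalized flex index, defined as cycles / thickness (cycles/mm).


Formula: Index = cycles / thickness
Substituting: Index = 62584 / 1.3910
Result: 44992.0920 cycles/mm


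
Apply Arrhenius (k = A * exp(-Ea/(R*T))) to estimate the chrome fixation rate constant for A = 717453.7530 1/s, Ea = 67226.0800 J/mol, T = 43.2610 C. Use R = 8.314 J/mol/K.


T_K = T_C + 273.15 = 43.2610 + 273.15 = 316.4110 K
exponent = -Ea / (R * T_K) = -67226.0800 / (8.314 * 316.4110) = -25.5550
k = A * exp(exponent) = 717453.7530 * exp(-25.5550) = 5.7199e-06 1/s


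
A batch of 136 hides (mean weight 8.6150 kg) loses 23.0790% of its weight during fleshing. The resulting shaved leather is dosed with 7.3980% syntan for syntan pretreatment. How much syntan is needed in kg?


Total_raw = N * avg_wt = 136 * 8.6150 = 1171.6400 kg
Substrate = Total_raw * (1 - loss/100) = 1171.6400 * (1 - 23.0790/100) = 901.2372 kg
Syntan = Substrate * pct / 100 = 901.2372 * 7.3980 / 100 = 66.6735 kg


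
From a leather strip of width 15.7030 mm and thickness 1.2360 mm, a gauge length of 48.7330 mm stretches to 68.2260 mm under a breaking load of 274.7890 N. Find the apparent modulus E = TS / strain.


TS = F / (w * t) = 274.7890 / (15.7030 * 1.2360) = 14.1579 N/mm^2
strain = (Lf - L0) / L0 = (68.2260 - 48.7330) / 48.7330 = 0.4000
E = TS / strain = 14.1579 / 0.4000 = 35.3951 N/mm^2


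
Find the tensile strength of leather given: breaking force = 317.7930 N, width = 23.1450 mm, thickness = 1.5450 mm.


Formula: TS = force / (width * thickness)
Substituting: TS = 317.7930 / (23.1450 * 1.5450)
Result: 8.8871 N/mm^2


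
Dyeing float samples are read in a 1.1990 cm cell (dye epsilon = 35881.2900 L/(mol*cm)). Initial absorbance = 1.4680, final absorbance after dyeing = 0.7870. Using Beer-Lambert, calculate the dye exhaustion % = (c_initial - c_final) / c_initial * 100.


c_initial = A_i / (epsilon * l) = 1.4680 / (35881.2900 * 1.1990) = 3.4122e-05 mol/L
c_final = A_f / (epsilon * l) = 0.7870 / (35881.2900 * 1.1990) = 1.8293e-05 mol/L
Exhaustion = (c_initial - c_final) / c_initial * 100 = (3.4122e-05 - 1.8293e-05) / 3.4122e-05 * 100 = 46.3896 %


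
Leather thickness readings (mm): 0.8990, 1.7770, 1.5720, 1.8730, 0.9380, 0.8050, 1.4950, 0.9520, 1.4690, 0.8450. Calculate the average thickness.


Formula: Average = sum / n
Substituting: Average = 12.6250 / 10
Result: 1.2625 mm


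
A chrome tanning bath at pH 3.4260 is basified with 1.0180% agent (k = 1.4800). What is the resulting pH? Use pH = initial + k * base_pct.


Formula: pH_final = pH_initial + k * base_pct
Substituting: pH_final = 3.4260 + 1.4800 * 1.0180
Result: 4.9326


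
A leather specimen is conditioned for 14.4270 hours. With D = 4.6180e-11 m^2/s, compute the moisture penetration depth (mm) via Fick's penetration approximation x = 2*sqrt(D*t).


t = 14.4270 hr * 3600 = 51937.2000 s
D * t = 4.6180e-11 * 51937.2000 = 2.3985e-06
x = 2 * sqrt(D*t) = 2 * sqrt(2.3985e-06) = 0.00309739 m = 3.0974 mm


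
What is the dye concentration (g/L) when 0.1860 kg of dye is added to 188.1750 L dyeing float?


Formula: Conc = dye_mass(kg) / volume(L) * 1000
Substituting: Conc = 0.1860 / 188.1750 * 1000
Result: 0.9884 g/L


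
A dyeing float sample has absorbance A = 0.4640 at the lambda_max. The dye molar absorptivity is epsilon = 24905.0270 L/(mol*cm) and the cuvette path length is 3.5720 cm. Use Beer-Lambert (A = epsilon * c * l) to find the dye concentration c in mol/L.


Formula: c = A / (epsilon * l)
Substituting: c = 0.4640 / (24905.0270 * 3.5720)
Result: 5.2158e-06 mol/L


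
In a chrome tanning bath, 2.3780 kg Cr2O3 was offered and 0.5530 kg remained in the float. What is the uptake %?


Formula: Uptake = (offered - residual) / offered * 100
Substituting: Uptake = (2.3780 - 0.5530) / 2.3780 * 100
Result: 76.7452 %


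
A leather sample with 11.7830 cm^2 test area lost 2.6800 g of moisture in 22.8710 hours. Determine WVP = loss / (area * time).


Formula: WVP = loss / (area * time)
Substituting: WVP = 2.6800 / (11.7830 * 22.8710)
Result: 0.00994475 g/(cm^2*hr)


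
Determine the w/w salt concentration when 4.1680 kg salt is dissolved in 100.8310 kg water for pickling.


Formula: Conc = salt / (water + salt) * 100
Substituting: Conc = 4.1680 / (100.8310 + 4.1680) * 100
Result: 3.9696 %


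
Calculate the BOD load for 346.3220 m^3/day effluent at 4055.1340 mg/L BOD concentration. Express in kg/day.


Formula: BOD_load = volume * conc / 1000
Substituting: BOD_load = 346.3220 * 4055.1340 / 1000
Result: 1404.3821 kg/day


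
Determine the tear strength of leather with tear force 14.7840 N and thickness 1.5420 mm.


Formula: Tear strength = force / thickness
Substituting: Tear strength = 14.7840 / 1.5420
Result: 9.5875 N/mm


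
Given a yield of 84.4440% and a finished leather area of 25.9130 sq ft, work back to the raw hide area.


Formula: raw = finished * 100 / yield
Substituting: raw = 25.9130 * 100 / 84.4440
Result: 30.6866 sq ft


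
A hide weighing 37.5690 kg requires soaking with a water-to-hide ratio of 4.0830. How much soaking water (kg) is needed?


Formula: Water = hide_weight * ratio
Substituting: Water = 37.5690 * 4.0830
Result: 153.3942 kg


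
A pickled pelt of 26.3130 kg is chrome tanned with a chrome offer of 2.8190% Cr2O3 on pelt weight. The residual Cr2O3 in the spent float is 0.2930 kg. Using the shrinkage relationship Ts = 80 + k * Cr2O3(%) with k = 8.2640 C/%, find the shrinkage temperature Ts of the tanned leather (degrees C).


Offered = pelt * offer_pct / 100 = 26.3130 * 2.8190 / 100 = 0.7418 kg
Uptake = offered - residual = 0.7418 - 0.2930 = 0.4488 kg
Cr2O3% on pelt = uptake / pelt * 100 = 0.4488 / 26.3130 * 100 = 1.7055 %
Ts = 80 + k * Cr2O3% = 80 + 8.2640 * 1.7055 = 94.0941 C


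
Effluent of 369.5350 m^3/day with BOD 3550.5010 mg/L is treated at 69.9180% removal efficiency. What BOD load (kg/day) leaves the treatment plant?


Load_in = volume * conc / 1000 = 369.5350 * 3550.5010 / 1000 = 1312.0344 kg/day
Removed = Load_in * eff / 100 = 1312.0344 * 69.9180 / 100 = 917.3482 kg/day
Load_out = Load_in - Removed = 1312.0344 - 917.3482 = 394.6862 kg/day


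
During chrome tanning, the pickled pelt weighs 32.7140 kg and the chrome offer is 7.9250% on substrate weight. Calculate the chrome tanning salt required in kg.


Formula: Chrome = substrate * pct / 100
Substituting: Chrome = 32.7140 * 7.9250 / 100
Result: 2.5926 kg


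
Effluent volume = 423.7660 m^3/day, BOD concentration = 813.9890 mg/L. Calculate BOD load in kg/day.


Formula: BOD_load = volume * conc / 1000
Substituting: BOD_load = 423.7660 * 813.9890 / 1000
Result: 344.9409 kg/day


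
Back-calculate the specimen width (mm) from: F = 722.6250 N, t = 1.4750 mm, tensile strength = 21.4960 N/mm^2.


Formula: w = F / (TS * t)
Substituting: w = 722.6250 / (21.4960 * 1.4750)
Result: 22.7910 mm


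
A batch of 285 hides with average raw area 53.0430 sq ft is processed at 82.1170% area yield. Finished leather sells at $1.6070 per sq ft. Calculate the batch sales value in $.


Raw_total = N * avg_area = 285 * 53.0430 = 15117.2550 sq ft
Finished = Raw_total * yield / 100 = 15117.2550 * 82.1170 / 100 = 12413.8363 sq ft
Value = Finished * price = 12413.8363 * 1.6070 = 19949.0349 $
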